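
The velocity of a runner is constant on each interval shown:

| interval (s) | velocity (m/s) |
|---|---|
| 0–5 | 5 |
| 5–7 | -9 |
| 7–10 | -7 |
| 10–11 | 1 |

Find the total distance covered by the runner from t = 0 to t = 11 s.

Distance (not displacement) is the total path length: add the absolute areas under v-t.
0–5 s: |5| × 5 = 25 m
5–7 s: |-9| × 2 = 18 m
7–10 s: |-7| × 3 = 21 m
10–11 s: |1| × 1 = 1 m
Total distance = 65 m

65 m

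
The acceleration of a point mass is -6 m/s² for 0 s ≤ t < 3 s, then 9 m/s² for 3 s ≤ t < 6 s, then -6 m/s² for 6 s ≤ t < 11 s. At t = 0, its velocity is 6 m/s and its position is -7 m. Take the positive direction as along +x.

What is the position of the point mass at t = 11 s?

-11.5 m

On each constant-a segment, Δv = aΔt and Δx = v₀Δt + ½aΔt²; chain segment to segment.
0–3 s: v starts 6 m/s; Δx = 6·3 + ½·-6·3² = -9 m; v ends -12 m/s.
3–6 s: v starts -12 m/s; Δx = -12·3 + ½·9·3² = 4.5 m; v ends 15 m/s.
6–11 s: v starts 15 m/s; Δx = 15·5 + ½·-6·5² = 0 m; v ends -15 m/s.
x(11) = -7 + Σ Δx = -11.5 m.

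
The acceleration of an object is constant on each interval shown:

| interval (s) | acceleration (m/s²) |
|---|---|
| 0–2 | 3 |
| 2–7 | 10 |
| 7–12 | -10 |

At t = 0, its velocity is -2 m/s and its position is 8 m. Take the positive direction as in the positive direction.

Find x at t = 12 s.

300 m

On each constant-a segment, Δv = aΔt and Δx = v₀Δt + ½aΔt²; chain segment to segment.
0–2 s: v starts -2 m/s; Δx = -2·2 + ½·3·2² = 2 m; v ends 4 m/s.
2–7 s: v starts 4 m/s; Δx = 4·5 + ½·10·5² = 145 m; v ends 54 m/s.
7–12 s: v starts 54 m/s; Δx = 54·5 + ½·-10·5² = 145 m; v ends 4 m/s.
x(12) = 8 + Σ Δx = 300 m.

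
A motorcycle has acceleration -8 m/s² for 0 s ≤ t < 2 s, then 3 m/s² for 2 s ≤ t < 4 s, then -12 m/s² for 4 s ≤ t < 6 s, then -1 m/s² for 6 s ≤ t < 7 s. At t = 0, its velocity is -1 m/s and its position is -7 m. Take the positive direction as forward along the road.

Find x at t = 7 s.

-134.5 m

On each constant-a segment, Δv = aΔt and Δx = v₀Δt + ½aΔt²; chain segment to segment.
0–2 s: v starts -1 m/s; Δx = -1·2 + ½·-8·2² = -18 m; v ends -17 m/s.
2–4 s: v starts -17 m/s; Δx = -17·2 + ½·3·2² = -28 m; v ends -11 m/s.
4–6 s: v starts -11 m/s; Δx = -11·2 + ½·-12·2² = -46 m; v ends -35 m/s.
6–7 s: v starts -35 m/s; Δx = -35·1 + ½·-1·1² = -35.5 m; v ends -36 m/s.
x(7) = -7 + Σ Δx = -134.5 m.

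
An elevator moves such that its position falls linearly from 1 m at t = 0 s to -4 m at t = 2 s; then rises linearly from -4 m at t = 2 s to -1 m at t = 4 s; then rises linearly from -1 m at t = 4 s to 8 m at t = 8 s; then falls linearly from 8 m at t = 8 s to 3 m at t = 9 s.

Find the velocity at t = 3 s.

1.5 m/s

Velocity is the slope of the x-t graph on 2–4 s: (-1 − -4)/(4 − 2) = 1.5 m/s.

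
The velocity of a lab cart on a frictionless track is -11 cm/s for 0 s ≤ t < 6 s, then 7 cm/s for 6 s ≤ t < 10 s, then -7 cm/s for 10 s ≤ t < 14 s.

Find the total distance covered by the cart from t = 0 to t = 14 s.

122 cm

Distance (not displacement) is the total path length: add the absolute areas under v-t.
0–6 s: |-11| × 6 = 66 cm
6–10 s: |7| × 4 = 28 cm
10–14 s: |-7| × 4 = 28 cm
Total distance = 122 cm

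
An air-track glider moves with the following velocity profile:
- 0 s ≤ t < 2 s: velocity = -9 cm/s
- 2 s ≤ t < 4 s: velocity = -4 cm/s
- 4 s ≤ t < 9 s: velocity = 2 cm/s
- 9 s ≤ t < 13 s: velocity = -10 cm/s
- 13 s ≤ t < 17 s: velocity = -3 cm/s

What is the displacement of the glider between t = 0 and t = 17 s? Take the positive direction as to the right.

-68 cm

Displacement is the signed area under the v-t curve.
0–2 s: -9 × 2 = -18 cm
2–4 s: -4 × 2 = -8 cm
4–9 s: 2 × 5 = 10 cm
9–13 s: -10 × 4 = -40 cm
13–17 s: -3 × 4 = -12 cm
Net displacement = -68 cm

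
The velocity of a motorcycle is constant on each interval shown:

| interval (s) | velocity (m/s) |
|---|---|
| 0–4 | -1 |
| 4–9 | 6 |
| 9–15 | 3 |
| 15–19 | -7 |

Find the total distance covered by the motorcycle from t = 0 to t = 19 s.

80 m

Distance (not displacement) is the total path length: add the absolute areas under v-t.
0–4 s: |-1| × 4 = 4 m
4–9 s: |6| × 5 = 30 m
9–15 s: |3| × 6 = 18 m
15–19 s: |-7| × 4 = 28 m
Total distance = 80 m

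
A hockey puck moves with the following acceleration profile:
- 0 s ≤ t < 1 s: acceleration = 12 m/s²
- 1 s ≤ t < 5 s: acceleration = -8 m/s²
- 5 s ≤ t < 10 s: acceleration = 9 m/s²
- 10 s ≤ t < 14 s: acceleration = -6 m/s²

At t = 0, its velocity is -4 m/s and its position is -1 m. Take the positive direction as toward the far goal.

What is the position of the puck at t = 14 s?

On each constant-a segment, Δv = aΔt and Δx = v₀Δt + ½aΔt²; chain segment to segment.
0–1 s: v starts -4 m/s; Δx = -4·1 + ½·12·1² = 2 m; v ends 8 m/s.
1–5 s: v starts 8 m/s; Δx = 8·4 + ½·-8·4² = -32 m; v ends -24 m/s.
5–10 s: v starts -24 m/s; Δx = -24·5 + ½·9·5² = -7.5 m; v ends 21 m/s.
10–14 s: v starts 21 m/s; Δx = 21·4 + ½·-6·4² = 36 m; v ends -3 m/s.
x(14) = -1 + Σ Δx = -2.5 m.

-2.5 m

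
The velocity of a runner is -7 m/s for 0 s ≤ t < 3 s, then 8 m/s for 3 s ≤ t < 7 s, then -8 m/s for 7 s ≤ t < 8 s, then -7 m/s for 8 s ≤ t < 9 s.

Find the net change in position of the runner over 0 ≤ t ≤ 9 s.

Net displacement equals the area under the velocity-time graph (areas below the axis count negative).
0–3 s: -7 × 3 = -21 m
3–7 s: 8 × 4 = 32 m
7–8 s: -8 × 1 = -8 m
8–9 s: -7 × 1 = -7 m
Net displacement = -4 m

-4 m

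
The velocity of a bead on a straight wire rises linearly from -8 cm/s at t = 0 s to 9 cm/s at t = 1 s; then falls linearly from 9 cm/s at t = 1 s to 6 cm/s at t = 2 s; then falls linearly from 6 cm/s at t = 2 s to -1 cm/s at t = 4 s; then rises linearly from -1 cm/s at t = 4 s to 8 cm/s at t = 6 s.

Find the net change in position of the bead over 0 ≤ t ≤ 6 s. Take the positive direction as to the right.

20 cm

Net displacement equals the area under the velocity-time graph (areas below the axis count negative).
0–1 s: ½(-8 + 9)(1) = 0.5 cm
1–2 s: ½(9 + 6)(1) = 7.5 cm
2–4 s: ½(6 + -1)(2) = 5 cm
4–6 s: ½(-1 + 8)(2) = 7 cm
Net displacement = 20 cm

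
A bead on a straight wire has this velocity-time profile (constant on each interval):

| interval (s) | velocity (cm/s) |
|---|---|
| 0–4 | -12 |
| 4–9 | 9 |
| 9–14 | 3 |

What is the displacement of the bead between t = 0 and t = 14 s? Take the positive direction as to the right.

12 cm

Net displacement equals the area under the velocity-time graph (areas below the axis count negative).
0–4 s: -12 × 4 = -48 cm
4–9 s: 9 × 5 = 45 cm
9–14 s: 3 × 5 = 15 cm
Net displacement = 12 cm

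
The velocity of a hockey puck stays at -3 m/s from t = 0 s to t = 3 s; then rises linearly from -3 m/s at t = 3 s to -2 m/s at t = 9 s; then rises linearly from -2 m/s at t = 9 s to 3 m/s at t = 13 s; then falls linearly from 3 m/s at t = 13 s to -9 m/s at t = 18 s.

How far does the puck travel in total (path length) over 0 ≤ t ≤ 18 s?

Distance (not displacement) is the total path length: add the absolute areas under v-t.
0–3 s: |-3| × 3 = 9 m
3–9 s: |½(-3 + -2)(6)| = 15 m
9–13 s: v = 0 at t = 10.6 s; triangle areas 1.6 + 3.6 = 5.2 m
13–18 s: v = 0 at t = 14.25 s; triangle areas 1.875 + 16.875 = 18.75 m
Total distance = 47.95 m

47.95 m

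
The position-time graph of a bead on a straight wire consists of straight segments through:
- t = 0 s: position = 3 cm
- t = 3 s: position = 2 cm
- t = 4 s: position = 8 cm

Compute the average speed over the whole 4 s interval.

Average speed = (total path length)/(elapsed time); on a piecewise-linear x-t graph the path length is Σ|Δx|.
0–3 s: |Δx| = |2 − 3| = 1 cm
3–4 s: |Δx| = |8 − 2| = 6 cm
Total path = 7 cm; average speed = 7/4 = 1.75 cm/s.

1.75 cm/s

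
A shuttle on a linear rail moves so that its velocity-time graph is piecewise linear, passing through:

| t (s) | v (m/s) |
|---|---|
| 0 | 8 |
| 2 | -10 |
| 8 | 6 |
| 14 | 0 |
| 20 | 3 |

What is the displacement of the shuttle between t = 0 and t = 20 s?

Displacement is the signed area under the v-t curve.
0–2 s: ½(8 + -10)(2) = -2 m
2–8 s: ½(-10 + 6)(6) = -12 m
8–14 s: ½(6 + 0)(6) = 18 m
14–20 s: ½(0 + 3)(6) = 9 m
Net displacement = 13 m

13 m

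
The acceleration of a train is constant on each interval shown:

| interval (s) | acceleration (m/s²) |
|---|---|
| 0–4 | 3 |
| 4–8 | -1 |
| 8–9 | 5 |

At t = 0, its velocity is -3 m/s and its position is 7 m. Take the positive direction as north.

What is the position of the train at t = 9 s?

On each constant-a segment, Δv = aΔt and Δx = v₀Δt + ½aΔt²; chain segment to segment.
0–4 s: v starts -3 m/s; Δx = -3·4 + ½·3·4² = 12 m; v ends 9 m/s.
4–8 s: v starts 9 m/s; Δx = 9·4 + ½·-1·4² = 28 m; v ends 5 m/s.
8–9 s: v starts 5 m/s; Δx = 5·1 + ½·5·1² = 7.5 m; v ends 10 m/s.
x(9) = 7 + Σ Δx = 54.5 m.

54.5 m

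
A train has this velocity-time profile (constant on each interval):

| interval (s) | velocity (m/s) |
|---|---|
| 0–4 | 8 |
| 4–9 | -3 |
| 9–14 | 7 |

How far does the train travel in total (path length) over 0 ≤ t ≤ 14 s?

Distance (not displacement) is the total path length: add the absolute areas under v-t.
0–4 s: |8| × 4 = 32 m
4–9 s: |-3| × 5 = 15 m
9–14 s: |7| × 5 = 35 m
Total distance = 82 m

82 m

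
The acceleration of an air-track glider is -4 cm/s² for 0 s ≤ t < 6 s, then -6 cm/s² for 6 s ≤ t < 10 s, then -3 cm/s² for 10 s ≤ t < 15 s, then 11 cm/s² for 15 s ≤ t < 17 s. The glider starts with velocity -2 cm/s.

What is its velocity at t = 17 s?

Δv equals the area under the a-t graph; then v = v₀ + Δv.
0–6 s: -4 × 6 = -24 cm/s
6–10 s: -6 × 4 = -24 cm/s
10–15 s: -3 × 5 = -15 cm/s
15–17 s: 11 × 2 = 22 cm/s
Δv = -41 cm/s, so v(17) = -2 + (-41) = -43 cm/s.

-43 cm/s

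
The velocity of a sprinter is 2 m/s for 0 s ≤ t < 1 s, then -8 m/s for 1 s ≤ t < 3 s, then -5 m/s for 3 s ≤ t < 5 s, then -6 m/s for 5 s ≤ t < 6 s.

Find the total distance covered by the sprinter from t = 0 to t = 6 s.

34 m

Distance (not displacement) is the total path length: add the absolute areas under v-t.
0–1 s: |2| × 1 = 2 m
1–3 s: |-8| × 2 = 16 m
3–5 s: |-5| × 2 = 10 m
5–6 s: |-6| × 1 = 6 m
Total distance = 34 m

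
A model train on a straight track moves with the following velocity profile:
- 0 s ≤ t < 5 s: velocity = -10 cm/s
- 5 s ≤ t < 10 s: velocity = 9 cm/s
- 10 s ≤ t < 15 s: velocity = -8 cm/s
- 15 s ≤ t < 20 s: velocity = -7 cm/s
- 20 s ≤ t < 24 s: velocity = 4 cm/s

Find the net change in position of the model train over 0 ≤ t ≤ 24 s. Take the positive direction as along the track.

Displacement is the signed area under the v-t curve.
0–5 s: -10 × 5 = -50 cm
5–10 s: 9 × 5 = 45 cm
10–15 s: -8 × 5 = -40 cm
15–20 s: -7 × 5 = -35 cm
20–24 s: 4 × 4 = 16 cm
Net displacement = -64 cm

-64 cm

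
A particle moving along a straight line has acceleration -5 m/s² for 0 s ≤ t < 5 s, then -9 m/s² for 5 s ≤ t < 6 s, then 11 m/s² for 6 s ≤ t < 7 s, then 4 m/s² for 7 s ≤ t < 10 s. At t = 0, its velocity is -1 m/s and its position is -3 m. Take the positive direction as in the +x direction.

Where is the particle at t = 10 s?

-184.5 m

On each constant-a segment, Δv = aΔt and Δx = v₀Δt + ½aΔt²; chain segment to segment.
0–5 s: v starts -1 m/s; Δx = -1·5 + ½·-5·5² = -67.5 m; v ends -26 m/s.
5–6 s: v starts -26 m/s; Δx = -26·1 + ½·-9·1² = -30.5 m; v ends -35 m/s.
6–7 s: v starts -35 m/s; Δx = -35·1 + ½·11·1² = -29.5 m; v ends -24 m/s.
7–10 s: v starts -24 m/s; Δx = -24·3 + ½·4·3² = -54 m; v ends -12 m/s.
x(10) = -3 + Σ Δx = -184.5 m.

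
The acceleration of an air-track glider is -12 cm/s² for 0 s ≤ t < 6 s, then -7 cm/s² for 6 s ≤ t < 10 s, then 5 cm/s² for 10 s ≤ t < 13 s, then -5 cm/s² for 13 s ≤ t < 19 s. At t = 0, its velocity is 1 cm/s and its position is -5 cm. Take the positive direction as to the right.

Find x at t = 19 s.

On each constant-a segment, Δv = aΔt and Δx = v₀Δt + ½aΔt²; chain segment to segment.
0–6 s: v starts 1 cm/s; Δx = 1·6 + ½·-12·6² = -210 cm; v ends -71 cm/s.
6–10 s: v starts -71 cm/s; Δx = -71·4 + ½·-7·4² = -340 cm; v ends -99 cm/s.
10–13 s: v starts -99 cm/s; Δx = -99·3 + ½·5·3² = -274.5 cm; v ends -84 cm/s.
13–19 s: v starts -84 cm/s; Δx = -84·6 + ½·-5·6² = -594 cm; v ends -114 cm/s.
x(19) = -5 + Σ Δx = -1423.5 cm.

-1423.5 cm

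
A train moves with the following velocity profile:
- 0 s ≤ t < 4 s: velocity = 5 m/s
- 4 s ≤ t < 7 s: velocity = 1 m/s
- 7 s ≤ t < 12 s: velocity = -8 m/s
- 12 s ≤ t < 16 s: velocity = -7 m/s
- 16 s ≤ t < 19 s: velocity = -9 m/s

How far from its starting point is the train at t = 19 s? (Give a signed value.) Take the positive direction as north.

Displacement is the signed area under the v-t curve.
0–4 s: 5 × 4 = 20 m
4–7 s: 1 × 3 = 3 m
7–12 s: -8 × 5 = -40 m
12–16 s: -7 × 4 = -28 m
16–19 s: -9 × 3 = -27 m
Net displacement = -72 m

-72 m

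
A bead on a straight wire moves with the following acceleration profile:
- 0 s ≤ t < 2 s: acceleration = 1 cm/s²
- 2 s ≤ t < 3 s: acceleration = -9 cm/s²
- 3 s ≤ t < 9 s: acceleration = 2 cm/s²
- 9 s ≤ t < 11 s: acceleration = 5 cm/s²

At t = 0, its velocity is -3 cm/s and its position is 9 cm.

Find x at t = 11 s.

On each constant-a segment, Δv = aΔt and Δx = v₀Δt + ½aΔt²; chain segment to segment.
0–2 s: v starts -3 cm/s; Δx = -3·2 + ½·1·2² = -4 cm; v ends -1 cm/s.
2–3 s: v starts -1 cm/s; Δx = -1·1 + ½·-9·1² = -5.5 cm; v ends -10 cm/s.
3–9 s: v starts -10 cm/s; Δx = -10·6 + ½·2·6² = -24 cm; v ends 2 cm/s.
9–11 s: v starts 2 cm/s; Δx = 2·2 + ½·5·2² = 14 cm; v ends 12 cm/s.
x(11) = 9 + Σ Δx = -10.5 cm.

-10.5 cm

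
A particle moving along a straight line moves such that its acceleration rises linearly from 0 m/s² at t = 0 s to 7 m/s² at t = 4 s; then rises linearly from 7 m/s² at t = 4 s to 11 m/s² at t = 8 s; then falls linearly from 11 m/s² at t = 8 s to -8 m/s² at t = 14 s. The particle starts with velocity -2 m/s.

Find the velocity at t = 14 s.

57 m/s

Δv equals the area under the a-t graph; then v = v₀ + Δv.
0–4 s: ½(0 + 7)(4) = 14 m/s
4–8 s: ½(7 + 11)(4) = 36 m/s
8–14 s: ½(11 + -8)(6) = 9 m/s
Δv = 59 m/s, so v(14) = -2 + (59) = 57 m/s.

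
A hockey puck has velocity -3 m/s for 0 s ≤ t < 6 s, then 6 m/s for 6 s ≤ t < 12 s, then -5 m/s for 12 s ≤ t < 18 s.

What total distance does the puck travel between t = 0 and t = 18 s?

84 m

Total distance travelled is ∫|v| dt — sum the magnitudes of each area piece.
0–6 s: |-3| × 6 = 18 m
6–12 s: |6| × 6 = 36 m
12–18 s: |-5| × 6 = 30 m
Total distance = 84 m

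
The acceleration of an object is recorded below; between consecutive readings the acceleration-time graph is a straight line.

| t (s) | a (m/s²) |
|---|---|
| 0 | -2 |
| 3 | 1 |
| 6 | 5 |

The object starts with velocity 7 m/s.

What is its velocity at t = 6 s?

14.5 m/s

Δv equals the area under the a-t graph; then v = v₀ + Δv.
0–3 s: ½(-2 + 1)(3) = -1.5 m/s
3–6 s: ½(1 + 5)(3) = 9 m/s
Δv = 7.5 m/s, so v(6) = 7 + (7.5) = 14.5 m/s.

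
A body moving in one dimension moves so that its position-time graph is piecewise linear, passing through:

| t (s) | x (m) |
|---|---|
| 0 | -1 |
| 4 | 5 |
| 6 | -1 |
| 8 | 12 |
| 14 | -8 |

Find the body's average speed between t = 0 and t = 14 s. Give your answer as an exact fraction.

45/14 m/s

Average speed = (total path length)/(elapsed time); on a piecewise-linear x-t graph the path length is Σ|Δx|.
0–4 s: |Δx| = |5 − -1| = 6 m
4–6 s: |Δx| = |-1 − 5| = 6 m
6–8 s: |Δx| = |12 − -1| = 13 m
8–14 s: |Δx| = |-8 − 12| = 20 m
Total path = 45 m; average speed = 45/14 = 45/14 m/s.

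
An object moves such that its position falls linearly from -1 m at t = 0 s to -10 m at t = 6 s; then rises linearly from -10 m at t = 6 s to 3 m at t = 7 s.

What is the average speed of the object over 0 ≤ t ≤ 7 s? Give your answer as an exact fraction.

Average speed = (total path length)/(elapsed time); on a piecewise-linear x-t graph the path length is Σ|Δx|.
0–6 s: |Δx| = |-10 − -1| = 9 m
6–7 s: |Δx| = |3 − -10| = 13 m
Total path = 22 m; average speed = 22/7 = 22/7 m/s.

22/7 m/s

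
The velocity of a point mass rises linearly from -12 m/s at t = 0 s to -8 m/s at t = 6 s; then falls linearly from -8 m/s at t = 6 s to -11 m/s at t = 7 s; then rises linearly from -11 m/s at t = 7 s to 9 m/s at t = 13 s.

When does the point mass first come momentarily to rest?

v changes sign on 7–13 s (from -11 to 9); the graph is linear there, so v = 0 at t = 7 + (11)·(13 − 7)/(9 − -11) = 10.3 s.

t = 10.3 s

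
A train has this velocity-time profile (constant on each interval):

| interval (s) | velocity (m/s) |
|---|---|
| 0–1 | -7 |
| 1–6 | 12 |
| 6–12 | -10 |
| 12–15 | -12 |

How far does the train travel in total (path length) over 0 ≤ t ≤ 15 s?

163 m

Total distance travelled is ∫|v| dt — sum the magnitudes of each area piece.
0–1 s: |-7| × 1 = 7 m
1–6 s: |12| × 5 = 60 m
6–12 s: |-10| × 6 = 60 m
12–15 s: |-12| × 3 = 36 m
Total distance = 163 m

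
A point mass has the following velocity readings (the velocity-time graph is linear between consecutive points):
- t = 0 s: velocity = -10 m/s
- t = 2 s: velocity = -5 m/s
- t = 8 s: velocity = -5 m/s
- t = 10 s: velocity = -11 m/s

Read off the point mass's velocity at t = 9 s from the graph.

-8 m/s

On 8–10 s the graph is linear from -5 to -11 m/s: v(9) = -5 + (-11 − -5)·(9 − 8)/(10 − 8) = -8 m/s.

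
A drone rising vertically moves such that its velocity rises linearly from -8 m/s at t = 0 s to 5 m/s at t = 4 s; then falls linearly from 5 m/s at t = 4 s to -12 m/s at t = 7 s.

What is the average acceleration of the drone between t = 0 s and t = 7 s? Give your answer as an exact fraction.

Average acceleration = Δv/Δt = (-12 − -8)/(7 − 0) = -4/7 m/s².

-4/7 m/s²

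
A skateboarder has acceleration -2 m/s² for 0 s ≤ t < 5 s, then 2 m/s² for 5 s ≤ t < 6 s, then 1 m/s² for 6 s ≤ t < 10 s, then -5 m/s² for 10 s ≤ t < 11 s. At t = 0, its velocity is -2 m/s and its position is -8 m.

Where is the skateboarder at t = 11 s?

-94.5 m

On each constant-a segment, Δv = aΔt and Δx = v₀Δt + ½aΔt²; chain segment to segment.
0–5 s: v starts -2 m/s; Δx = -2·5 + ½·-2·5² = -35 m; v ends -12 m/s.
5–6 s: v starts -12 m/s; Δx = -12·1 + ½·2·1² = -11 m; v ends -10 m/s.
6–10 s: v starts -10 m/s; Δx = -10·4 + ½·1·4² = -32 m; v ends -6 m/s.
10–11 s: v starts -6 m/s; Δx = -6·1 + ½·-5·1² = -8.5 m; v ends -11 m/s.
x(11) = -8 + Σ Δx = -94.5 m.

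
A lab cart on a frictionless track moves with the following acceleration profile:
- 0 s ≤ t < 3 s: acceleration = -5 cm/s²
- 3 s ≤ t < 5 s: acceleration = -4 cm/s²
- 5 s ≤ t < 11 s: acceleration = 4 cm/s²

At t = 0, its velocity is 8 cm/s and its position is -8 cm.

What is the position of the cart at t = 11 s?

On each constant-a segment, Δv = aΔt and Δx = v₀Δt + ½aΔt²; chain segment to segment.
0–3 s: v starts 8 cm/s; Δx = 8·3 + ½·-5·3² = 1.5 cm; v ends -7 cm/s.
3–5 s: v starts -7 cm/s; Δx = -7·2 + ½·-4·2² = -22 cm; v ends -15 cm/s.
5–11 s: v starts -15 cm/s; Δx = -15·6 + ½·4·6² = -18 cm; v ends 9 cm/s.
x(11) = -8 + Σ Δx = -46.5 cm.

-46.5 cm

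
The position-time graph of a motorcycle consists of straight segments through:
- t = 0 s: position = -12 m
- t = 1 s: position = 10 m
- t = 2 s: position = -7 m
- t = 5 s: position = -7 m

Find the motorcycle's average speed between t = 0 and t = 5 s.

Average speed = (total path length)/(elapsed time); on a piecewise-linear x-t graph the path length is Σ|Δx|.
0–1 s: |Δx| = |10 − -12| = 22 m
1–2 s: |Δx| = |-7 − 10| = 17 m
2–5 s: |Δx| = |-7 − -7| = 0 m
Total path = 39 m; average speed = 39/5 = 7.8 m/s.

7.8 m/s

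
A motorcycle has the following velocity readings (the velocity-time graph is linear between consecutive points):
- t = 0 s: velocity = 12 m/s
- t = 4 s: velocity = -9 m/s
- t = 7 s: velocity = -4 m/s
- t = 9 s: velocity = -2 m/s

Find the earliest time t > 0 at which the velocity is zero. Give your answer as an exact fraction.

v changes sign on 0–4 s (from 12 to -9); the graph is linear there, so v = 0 at t = 0 + (-12)·(4 − 0)/(-9 − 12) = 16/7 s.

t = 16/7 s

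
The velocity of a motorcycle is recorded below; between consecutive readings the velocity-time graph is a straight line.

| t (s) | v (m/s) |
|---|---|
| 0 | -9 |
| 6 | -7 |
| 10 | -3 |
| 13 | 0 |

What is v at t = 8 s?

On 6–10 s the graph is linear from -7 to -3 m/s: v(8) = -7 + (-3 − -7)·(8 − 6)/(10 − 6) = -5 m/s.

-5 m/s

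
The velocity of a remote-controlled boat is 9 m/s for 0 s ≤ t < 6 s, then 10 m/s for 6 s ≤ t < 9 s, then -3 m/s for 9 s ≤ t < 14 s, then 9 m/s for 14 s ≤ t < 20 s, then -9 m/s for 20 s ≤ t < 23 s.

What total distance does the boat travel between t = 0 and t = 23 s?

180 m

Distance (not displacement) is the total path length: add the absolute areas under v-t.
0–6 s: |9| × 6 = 54 m
6–9 s: |10| × 3 = 30 m
9–14 s: |-3| × 5 = 15 m
14–20 s: |9| × 6 = 54 m
20–23 s: |-9| × 3 = 27 m
Total distance = 180 m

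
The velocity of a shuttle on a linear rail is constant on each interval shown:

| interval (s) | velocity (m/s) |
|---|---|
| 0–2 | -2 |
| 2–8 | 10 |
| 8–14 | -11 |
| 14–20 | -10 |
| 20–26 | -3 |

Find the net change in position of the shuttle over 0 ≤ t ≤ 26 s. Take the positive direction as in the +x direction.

-88 m

Displacement is the signed area under the v-t curve.
0–2 s: -2 × 2 = -4 m
2–8 s: 10 × 6 = 60 m
8–14 s: -11 × 6 = -66 m
14–20 s: -10 × 6 = -60 m
20–26 s: -3 × 6 = -18 m
Net displacement = -88 m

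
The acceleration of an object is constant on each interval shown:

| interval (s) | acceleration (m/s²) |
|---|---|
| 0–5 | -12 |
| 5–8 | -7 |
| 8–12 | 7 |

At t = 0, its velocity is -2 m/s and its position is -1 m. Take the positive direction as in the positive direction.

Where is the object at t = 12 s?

On each constant-a segment, Δv = aΔt and Δx = v₀Δt + ½aΔt²; chain segment to segment.
0–5 s: v starts -2 m/s; Δx = -2·5 + ½·-12·5² = -160 m; v ends -62 m/s.
5–8 s: v starts -62 m/s; Δx = -62·3 + ½·-7·3² = -217.5 m; v ends -83 m/s.
8–12 s: v starts -83 m/s; Δx = -83·4 + ½·7·4² = -276 m; v ends -55 m/s.
x(12) = -1 + Σ Δx = -654.5 m.

-654.5 m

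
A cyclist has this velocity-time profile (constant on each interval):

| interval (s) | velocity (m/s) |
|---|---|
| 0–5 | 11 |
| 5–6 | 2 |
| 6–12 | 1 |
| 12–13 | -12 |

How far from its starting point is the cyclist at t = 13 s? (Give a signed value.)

Displacement is the signed area under the v-t curve.
0–5 s: 11 × 5 = 55 m
5–6 s: 2 × 1 = 2 m
6–12 s: 1 × 6 = 6 m
12–13 s: -12 × 1 = -12 m
Net displacement = 51 m

51 m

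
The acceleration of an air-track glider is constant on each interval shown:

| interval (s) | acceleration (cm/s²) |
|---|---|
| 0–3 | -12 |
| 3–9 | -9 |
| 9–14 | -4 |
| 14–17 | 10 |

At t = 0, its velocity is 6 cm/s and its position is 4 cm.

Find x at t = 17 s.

-1111 cm

On each constant-a segment, Δv = aΔt and Δx = v₀Δt + ½aΔt²; chain segment to segment.
0–3 s: v starts 6 cm/s; Δx = 6·3 + ½·-12·3² = -36 cm; v ends -30 cm/s.
3–9 s: v starts -30 cm/s; Δx = -30·6 + ½·-9·6² = -342 cm; v ends -84 cm/s.
9–14 s: v starts -84 cm/s; Δx = -84·5 + ½·-4·5² = -470 cm; v ends -104 cm/s.
14–17 s: v starts -104 cm/s; Δx = -104·3 + ½·10·3² = -267 cm; v ends -74 cm/s.
x(17) = 4 + Σ Δx = -1111 cm.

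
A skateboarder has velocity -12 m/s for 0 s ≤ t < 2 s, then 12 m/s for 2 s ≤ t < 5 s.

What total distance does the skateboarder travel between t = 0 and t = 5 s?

60 m

Distance (not displacement) is the total path length: add the absolute areas under v-t.
0–2 s: |-12| × 2 = 24 m
2–5 s: |12| × 3 = 36 m
Total distance = 60 m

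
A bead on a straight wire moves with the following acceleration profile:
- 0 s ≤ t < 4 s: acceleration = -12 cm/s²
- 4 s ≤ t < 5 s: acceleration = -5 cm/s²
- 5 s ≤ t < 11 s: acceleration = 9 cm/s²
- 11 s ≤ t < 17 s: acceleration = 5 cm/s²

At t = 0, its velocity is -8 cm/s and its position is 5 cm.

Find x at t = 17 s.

-337.5 cm

On each constant-a segment, Δv = aΔt and Δx = v₀Δt + ½aΔt²; chain segment to segment.
0–4 s: v starts -8 cm/s; Δx = -8·4 + ½·-12·4² = -128 cm; v ends -56 cm/s.
4–5 s: v starts -56 cm/s; Δx = -56·1 + ½·-5·1² = -58.5 cm; v ends -61 cm/s.
5–11 s: v starts -61 cm/s; Δx = -61·6 + ½·9·6² = -204 cm; v ends -7 cm/s.
11–17 s: v starts -7 cm/s; Δx = -7·6 + ½·5·6² = 48 cm; v ends 23 cm/s.
x(17) = 5 + Σ Δx = -337.5 cm.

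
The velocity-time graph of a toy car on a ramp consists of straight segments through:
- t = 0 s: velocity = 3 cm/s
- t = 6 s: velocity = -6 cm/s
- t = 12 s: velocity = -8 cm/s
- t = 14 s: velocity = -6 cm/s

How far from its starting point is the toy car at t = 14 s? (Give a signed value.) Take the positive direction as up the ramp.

Displacement is the signed area under the v-t curve.
0–6 s: ½(3 + -6)(6) = -9 cm
6–12 s: ½(-6 + -8)(6) = -42 cm
12–14 s: ½(-8 + -6)(2) = -14 cm
Net displacement = -65 cm

-65 cm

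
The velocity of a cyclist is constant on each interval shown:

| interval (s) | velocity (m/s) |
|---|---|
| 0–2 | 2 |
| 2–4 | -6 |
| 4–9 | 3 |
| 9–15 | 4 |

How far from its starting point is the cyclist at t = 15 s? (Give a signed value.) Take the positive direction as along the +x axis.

31 m

Displacement is the signed area under the v-t curve.
0–2 s: 2 × 2 = 4 m
2–4 s: -6 × 2 = -12 m
4–9 s: 3 × 5 = 15 m
9–15 s: 4 × 6 = 24 m
Net displacement = 31 m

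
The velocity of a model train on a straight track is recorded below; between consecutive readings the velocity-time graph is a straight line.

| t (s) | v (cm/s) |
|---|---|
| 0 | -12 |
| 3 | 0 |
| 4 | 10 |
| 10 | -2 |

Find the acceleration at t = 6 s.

Acceleration is the slope of the v-t graph on 4–10 s: (-2 − 10)/(10 − 4) = -2 cm/s².

-2 cm/s²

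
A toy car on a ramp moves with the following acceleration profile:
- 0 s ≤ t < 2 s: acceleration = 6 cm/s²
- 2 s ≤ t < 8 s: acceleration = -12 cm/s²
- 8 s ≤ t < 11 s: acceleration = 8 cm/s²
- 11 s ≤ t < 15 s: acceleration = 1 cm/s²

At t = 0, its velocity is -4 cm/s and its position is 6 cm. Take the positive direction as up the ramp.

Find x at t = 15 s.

-466 cm

On each constant-a segment, Δv = aΔt and Δx = v₀Δt + ½aΔt²; chain segment to segment.
0–2 s: v starts -4 cm/s; Δx = -4·2 + ½·6·2² = 4 cm; v ends 8 cm/s.
2–8 s: v starts 8 cm/s; Δx = 8·6 + ½·-12·6² = -168 cm; v ends -64 cm/s.
8–11 s: v starts -64 cm/s; Δx = -64·3 + ½·8·3² = -156 cm; v ends -40 cm/s.
11–15 s: v starts -40 cm/s; Δx = -40·4 + ½·1·4² = -152 cm; v ends -36 cm/s.
x(15) = 6 + Σ Δx = -466 cm.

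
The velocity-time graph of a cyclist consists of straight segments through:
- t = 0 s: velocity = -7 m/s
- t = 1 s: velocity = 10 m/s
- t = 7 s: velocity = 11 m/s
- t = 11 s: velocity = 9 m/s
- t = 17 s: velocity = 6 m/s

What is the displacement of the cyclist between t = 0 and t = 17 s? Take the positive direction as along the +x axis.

149.5 m

Displacement is the signed area under the v-t curve.
0–1 s: ½(-7 + 10)(1) = 1.5 m
1–7 s: ½(10 + 11)(6) = 63 m
7–11 s: ½(11 + 9)(4) = 40 m
11–17 s: ½(9 + 6)(6) = 45 m
Net displacement = 149.5 m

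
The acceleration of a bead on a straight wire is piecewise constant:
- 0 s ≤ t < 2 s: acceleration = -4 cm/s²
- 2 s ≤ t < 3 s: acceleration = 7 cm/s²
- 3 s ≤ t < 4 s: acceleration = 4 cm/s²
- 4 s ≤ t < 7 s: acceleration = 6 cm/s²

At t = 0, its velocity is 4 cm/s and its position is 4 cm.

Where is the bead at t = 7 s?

56.5 cm

On each constant-a segment, Δv = aΔt and Δx = v₀Δt + ½aΔt²; chain segment to segment.
0–2 s: v starts 4 cm/s; Δx = 4·2 + ½·-4·2² = 0 cm; v ends -4 cm/s.
2–3 s: v starts -4 cm/s; Δx = -4·1 + ½·7·1² = -0.5 cm; v ends 3 cm/s.
3–4 s: v starts 3 cm/s; Δx = 3·1 + ½·4·1² = 5 cm; v ends 7 cm/s.
4–7 s: v starts 7 cm/s; Δx = 7·3 + ½·6·3² = 48 cm; v ends 25 cm/s.
x(7) = 4 + Σ Δx = 56.5 cm.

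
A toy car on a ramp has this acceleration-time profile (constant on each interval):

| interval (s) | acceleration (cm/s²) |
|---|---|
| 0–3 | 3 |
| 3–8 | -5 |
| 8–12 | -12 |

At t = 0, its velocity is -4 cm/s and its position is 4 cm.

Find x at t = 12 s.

On each constant-a segment, Δv = aΔt and Δx = v₀Δt + ½aΔt²; chain segment to segment.
0–3 s: v starts -4 cm/s; Δx = -4·3 + ½·3·3² = 1.5 cm; v ends 5 cm/s.
3–8 s: v starts 5 cm/s; Δx = 5·5 + ½·-5·5² = -37.5 cm; v ends -20 cm/s.
8–12 s: v starts -20 cm/s; Δx = -20·4 + ½·-12·4² = -176 cm; v ends -68 cm/s.
x(12) = 4 + Σ Δx = -208 cm.

-208 cm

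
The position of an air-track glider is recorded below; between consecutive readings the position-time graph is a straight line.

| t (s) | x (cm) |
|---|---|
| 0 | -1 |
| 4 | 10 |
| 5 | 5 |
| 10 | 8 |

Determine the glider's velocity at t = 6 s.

Velocity is the slope of the x-t graph on 5–10 s: (8 − 5)/(10 − 5) = 0.6 cm/s.

0.6 cm/s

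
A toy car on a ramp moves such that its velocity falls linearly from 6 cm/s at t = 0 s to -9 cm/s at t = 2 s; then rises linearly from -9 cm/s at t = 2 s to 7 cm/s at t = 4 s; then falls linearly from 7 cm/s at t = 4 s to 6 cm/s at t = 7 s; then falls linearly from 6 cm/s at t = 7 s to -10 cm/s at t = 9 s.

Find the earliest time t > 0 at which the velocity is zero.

t = 0.8 s

v changes sign on 0–2 s (from 6 to -9); the graph is linear there, so v = 0 at t = 0 + (-6)·(2 − 0)/(-9 − 6) = 0.8 s.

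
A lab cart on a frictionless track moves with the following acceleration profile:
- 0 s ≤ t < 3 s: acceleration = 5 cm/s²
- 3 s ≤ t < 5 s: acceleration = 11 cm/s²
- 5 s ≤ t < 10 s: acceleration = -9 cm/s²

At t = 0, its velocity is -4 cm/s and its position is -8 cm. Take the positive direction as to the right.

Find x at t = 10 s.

On each constant-a segment, Δv = aΔt and Δx = v₀Δt + ½aΔt²; chain segment to segment.
0–3 s: v starts -4 cm/s; Δx = -4·3 + ½·5·3² = 10.5 cm; v ends 11 cm/s.
3–5 s: v starts 11 cm/s; Δx = 11·2 + ½·11·2² = 44 cm; v ends 33 cm/s.
5–10 s: v starts 33 cm/s; Δx = 33·5 + ½·-9·5² = 52.5 cm; v ends -12 cm/s.
x(10) = -8 + Σ Δx = 99 cm.

99 cm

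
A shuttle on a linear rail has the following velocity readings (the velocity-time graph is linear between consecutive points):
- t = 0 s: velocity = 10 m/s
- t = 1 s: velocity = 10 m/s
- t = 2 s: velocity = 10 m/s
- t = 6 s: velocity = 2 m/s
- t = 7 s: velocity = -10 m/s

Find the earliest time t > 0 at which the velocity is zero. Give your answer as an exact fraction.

t = 37/6 s

v changes sign on 6–7 s (from 2 to -10); the graph is linear there, so v = 0 at t = 6 + (-2)·(7 − 6)/(-10 − 2) = 37/6 s.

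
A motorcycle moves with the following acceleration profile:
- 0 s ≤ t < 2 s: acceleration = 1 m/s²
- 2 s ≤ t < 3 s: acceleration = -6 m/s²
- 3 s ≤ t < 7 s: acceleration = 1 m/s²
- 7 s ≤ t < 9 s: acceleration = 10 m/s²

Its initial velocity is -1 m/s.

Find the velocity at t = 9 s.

19 m/s

Δv equals the area under the a-t graph; then v = v₀ + Δv.
0–2 s: 1 × 2 = 2 m/s
2–3 s: -6 × 1 = -6 m/s
3–7 s: 1 × 4 = 4 m/s
7–9 s: 10 × 2 = 20 m/s
Δv = 20 m/s, so v(9) = -1 + (20) = 19 m/s.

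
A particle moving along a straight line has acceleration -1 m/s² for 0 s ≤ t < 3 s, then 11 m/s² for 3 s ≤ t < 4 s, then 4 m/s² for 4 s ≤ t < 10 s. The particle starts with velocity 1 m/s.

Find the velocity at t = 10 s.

Δv equals the area under the a-t graph; then v = v₀ + Δv.
0–3 s: -1 × 3 = -3 m/s
3–4 s: 11 × 1 = 11 m/s
4–10 s: 4 × 6 = 24 m/s
Δv = 32 m/s, so v(10) = 1 + (32) = 33 m/s.

33 m/s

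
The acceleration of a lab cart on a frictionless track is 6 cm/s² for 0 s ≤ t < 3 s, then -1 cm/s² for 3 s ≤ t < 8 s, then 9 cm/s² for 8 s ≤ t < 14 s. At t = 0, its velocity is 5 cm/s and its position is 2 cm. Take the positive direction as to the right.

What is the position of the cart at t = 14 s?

On each constant-a segment, Δv = aΔt and Δx = v₀Δt + ½aΔt²; chain segment to segment.
0–3 s: v starts 5 cm/s; Δx = 5·3 + ½·6·3² = 42 cm; v ends 23 cm/s.
3–8 s: v starts 23 cm/s; Δx = 23·5 + ½·-1·5² = 102.5 cm; v ends 18 cm/s.
8–14 s: v starts 18 cm/s; Δx = 18·6 + ½·9·6² = 270 cm; v ends 72 cm/s.
x(14) = 2 + Σ Δx = 416.5 cm.

416.5 cm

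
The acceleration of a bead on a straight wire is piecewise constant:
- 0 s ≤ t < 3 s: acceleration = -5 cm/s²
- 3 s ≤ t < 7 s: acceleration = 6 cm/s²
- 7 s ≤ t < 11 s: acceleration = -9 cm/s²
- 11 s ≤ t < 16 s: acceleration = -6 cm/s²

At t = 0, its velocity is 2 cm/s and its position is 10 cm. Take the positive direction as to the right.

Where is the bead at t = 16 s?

-238.5 cm

On each constant-a segment, Δv = aΔt and Δx = v₀Δt + ½aΔt²; chain segment to segment.
0–3 s: v starts 2 cm/s; Δx = 2·3 + ½·-5·3² = -16.5 cm; v ends -13 cm/s.
3–7 s: v starts -13 cm/s; Δx = -13·4 + ½·6·4² = -4 cm; v ends 11 cm/s.
7–11 s: v starts 11 cm/s; Δx = 11·4 + ½·-9·4² = -28 cm; v ends -25 cm/s.
11–16 s: v starts -25 cm/s; Δx = -25·5 + ½·-6·5² = -200 cm; v ends -55 cm/s.
x(16) = 10 + Σ Δx = -238.5 cm.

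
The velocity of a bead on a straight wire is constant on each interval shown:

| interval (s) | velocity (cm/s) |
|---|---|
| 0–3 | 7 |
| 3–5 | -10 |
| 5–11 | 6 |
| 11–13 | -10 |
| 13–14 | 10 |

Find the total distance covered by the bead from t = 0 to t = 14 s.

Distance (not displacement) is the total path length: add the absolute areas under v-t.
0–3 s: |7| × 3 = 21 cm
3–5 s: |-10| × 2 = 20 cm
5–11 s: |6| × 6 = 36 cm
11–13 s: |-10| × 2 = 20 cm
13–14 s: |10| × 1 = 10 cm
Total distance = 107 cm

107 cm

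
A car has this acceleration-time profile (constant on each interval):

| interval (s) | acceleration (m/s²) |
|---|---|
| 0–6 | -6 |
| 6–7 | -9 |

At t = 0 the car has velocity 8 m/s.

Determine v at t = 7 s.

Δv equals the area under the a-t graph; then v = v₀ + Δv.
0–6 s: -6 × 6 = -36 m/s
6–7 s: -9 × 1 = -9 m/s
Δv = -45 m/s, so v(7) = 8 + (-45) = -37 m/s.

-37 m/s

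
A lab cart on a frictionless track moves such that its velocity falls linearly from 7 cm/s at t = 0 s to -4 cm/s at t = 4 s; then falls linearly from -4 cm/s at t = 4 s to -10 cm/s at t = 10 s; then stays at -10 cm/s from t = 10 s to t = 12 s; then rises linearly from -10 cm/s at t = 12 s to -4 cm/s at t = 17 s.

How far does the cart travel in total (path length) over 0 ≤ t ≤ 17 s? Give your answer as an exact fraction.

1197/11 cm

Total distance travelled is ∫|v| dt — sum the magnitudes of each area piece.
0–4 s: v = 0 at t = 28/11 s; triangle areas 98/11 + 32/11 = 130/11 cm
4–10 s: |½(-4 + -10)(6)| = 42 cm
10–12 s: |-10| × 2 = 20 cm
12–17 s: |½(-10 + -4)(5)| = 35 cm
Total distance = 1197/11 cm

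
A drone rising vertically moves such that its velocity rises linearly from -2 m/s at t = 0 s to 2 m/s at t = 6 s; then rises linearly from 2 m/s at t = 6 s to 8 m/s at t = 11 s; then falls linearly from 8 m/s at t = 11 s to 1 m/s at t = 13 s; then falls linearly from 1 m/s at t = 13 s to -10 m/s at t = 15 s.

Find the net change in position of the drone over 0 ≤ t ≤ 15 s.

25 m

Net displacement equals the area under the velocity-time graph (areas below the axis count negative).
0–6 s: ½(-2 + 2)(6) = 0 m
6–11 s: ½(2 + 8)(5) = 25 m
11–13 s: ½(8 + 1)(2) = 9 m
13–15 s: ½(1 + -10)(2) = -9 m
Net displacement = 25 m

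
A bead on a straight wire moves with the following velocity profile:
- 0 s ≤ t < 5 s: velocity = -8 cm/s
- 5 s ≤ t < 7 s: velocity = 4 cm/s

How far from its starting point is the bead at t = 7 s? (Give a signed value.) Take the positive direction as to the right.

-32 cm

Displacement is the signed area under the v-t curve.
0–5 s: -8 × 5 = -40 cm
5–7 s: 4 × 2 = 8 cm
Net displacement = -32 cm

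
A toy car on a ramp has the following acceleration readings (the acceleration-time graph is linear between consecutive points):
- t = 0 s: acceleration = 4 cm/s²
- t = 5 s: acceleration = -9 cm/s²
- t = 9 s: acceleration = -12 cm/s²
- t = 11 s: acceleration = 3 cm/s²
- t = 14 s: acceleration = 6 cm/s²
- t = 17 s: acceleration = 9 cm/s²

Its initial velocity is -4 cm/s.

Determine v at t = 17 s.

-31.5 cm/s

Δv equals the area under the a-t graph; then v = v₀ + Δv.
0–5 s: ½(4 + -9)(5) = -12.5 cm/s
5–9 s: ½(-9 + -12)(4) = -42 cm/s
9–11 s: ½(-12 + 3)(2) = -9 cm/s
11–14 s: ½(3 + 6)(3) = 13.5 cm/s
14–17 s: ½(6 + 9)(3) = 22.5 cm/s
Δv = -27.5 cm/s, so v(17) = -4 + (-27.5) = -31.5 cm/s.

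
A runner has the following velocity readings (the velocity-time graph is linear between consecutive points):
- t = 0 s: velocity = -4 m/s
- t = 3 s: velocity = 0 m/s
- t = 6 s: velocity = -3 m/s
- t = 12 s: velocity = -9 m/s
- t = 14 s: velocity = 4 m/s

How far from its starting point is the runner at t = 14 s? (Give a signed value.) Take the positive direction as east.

Displacement is the signed area under the v-t curve.
0–3 s: ½(-4 + 0)(3) = -6 m
3–6 s: ½(0 + -3)(3) = -4.5 m
6–12 s: ½(-3 + -9)(6) = -36 m
12–14 s: ½(-9 + 4)(2) = -5 m
Net displacement = -51.5 m

-51.5 m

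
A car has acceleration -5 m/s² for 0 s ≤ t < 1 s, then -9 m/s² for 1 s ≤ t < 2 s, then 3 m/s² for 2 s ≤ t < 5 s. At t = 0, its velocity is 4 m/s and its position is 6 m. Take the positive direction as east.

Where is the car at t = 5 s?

On each constant-a segment, Δv = aΔt and Δx = v₀Δt + ½aΔt²; chain segment to segment.
0–1 s: v starts 4 m/s; Δx = 4·1 + ½·-5·1² = 1.5 m; v ends -1 m/s.
1–2 s: v starts -1 m/s; Δx = -1·1 + ½·-9·1² = -5.5 m; v ends -10 m/s.
2–5 s: v starts -10 m/s; Δx = -10·3 + ½·3·3² = -16.5 m; v ends -1 m/s.
x(5) = 6 + Σ Δx = -14.5 m.

-14.5 m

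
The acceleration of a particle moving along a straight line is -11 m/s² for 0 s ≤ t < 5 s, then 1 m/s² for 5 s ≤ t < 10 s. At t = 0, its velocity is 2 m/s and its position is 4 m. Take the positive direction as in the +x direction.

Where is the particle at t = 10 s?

-376 m

On each constant-a segment, Δv = aΔt and Δx = v₀Δt + ½aΔt²; chain segment to segment.
0–5 s: v starts 2 m/s; Δx = 2·5 + ½·-11·5² = -127.5 m; v ends -53 m/s.
5–10 s: v starts -53 m/s; Δx = -53·5 + ½·1·5² = -252.5 m; v ends -48 m/s.
x(10) = 4 + Σ Δx = -376 m.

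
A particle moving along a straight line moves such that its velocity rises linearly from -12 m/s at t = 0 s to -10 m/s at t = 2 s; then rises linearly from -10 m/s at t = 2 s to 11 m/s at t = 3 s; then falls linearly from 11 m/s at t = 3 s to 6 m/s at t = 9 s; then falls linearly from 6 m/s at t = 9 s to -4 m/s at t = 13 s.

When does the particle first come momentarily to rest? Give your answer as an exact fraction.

t = 52/21 s

v changes sign on 2–3 s (from -10 to 11); the graph is linear there, so v = 0 at t = 2 + (10)·(3 − 2)/(11 − -10) = 52/21 s.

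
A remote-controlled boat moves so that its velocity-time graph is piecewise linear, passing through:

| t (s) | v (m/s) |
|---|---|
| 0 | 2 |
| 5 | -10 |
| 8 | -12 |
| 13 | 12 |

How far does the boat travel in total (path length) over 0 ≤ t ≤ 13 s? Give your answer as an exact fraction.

254/3 m

Total distance travelled is ∫|v| dt — sum the magnitudes of each area piece.
0–5 s: v = 0 at t = 5/6 s; triangle areas 5/6 + 125/6 = 65/3 m
5–8 s: |½(-10 + -12)(3)| = 33 m
8–13 s: v = 0 at t = 10.5 s; triangle areas 15 + 15 = 30 m
Total distance = 254/3 m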